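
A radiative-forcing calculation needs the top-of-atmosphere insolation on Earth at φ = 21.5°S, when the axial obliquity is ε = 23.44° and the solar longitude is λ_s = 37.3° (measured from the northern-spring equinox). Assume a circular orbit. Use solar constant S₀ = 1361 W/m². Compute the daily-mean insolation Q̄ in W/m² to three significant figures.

Q̄ ≈ 333 W/m²

Solar declination: sin δ = sin ε · sin λ_s = sin 23.44° × sin 37.3° = 0.24106, so δ = +13.949°.
cos H₀ = −tan(-21.5°) tan(+13.949°) = 0.0978, H₀ = 1.4728 rad.
Bracket: H₀ sin φ sin δ + cos φ cos δ sin H₀ = 1.4728×-0.36650×0.24106 + 0.93042×0.97051×0.99520 = -0.130120 + 0.898648 = 0.768528.
Q̄ = (S₀/π) × [bracket] = (1361/π) × 0.768528 = 332.9 W/m².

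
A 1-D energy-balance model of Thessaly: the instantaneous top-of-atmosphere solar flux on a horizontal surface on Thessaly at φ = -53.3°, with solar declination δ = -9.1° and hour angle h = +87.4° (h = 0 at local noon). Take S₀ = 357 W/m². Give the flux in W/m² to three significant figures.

cos θ_z = sin φ sin δ + cos φ cos δ cos h = 0.126807 + 0.026769 = 0.153576.
Flux = S₀ · cos θ_z = 357 × 0.153576 = 54.83 W/m².

54.8 W/m²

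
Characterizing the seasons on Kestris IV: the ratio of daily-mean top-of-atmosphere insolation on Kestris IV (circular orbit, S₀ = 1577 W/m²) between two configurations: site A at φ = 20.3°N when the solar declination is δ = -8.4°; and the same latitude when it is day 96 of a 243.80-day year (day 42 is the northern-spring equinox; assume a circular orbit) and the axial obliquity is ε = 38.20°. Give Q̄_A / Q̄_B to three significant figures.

— Configuration A (φ=+20.3°):
cos H₀ = −tan(+20.3°) tan(-8.400°) = 0.0546, H₀ = 1.5161 rad.
Bracket: H₀ sin φ sin δ + cos φ cos δ sin H₀ = 1.5161×0.34694×-0.14608 + 0.93789×0.98927×0.99851 = -0.076837 + 0.926444 = 0.849607.
Q̄ = (S₀/π) × [bracket] = (1577/π) × 0.849607 = 426.48 W/m².
— Configuration B (φ=+20.3°):
Solar longitude: λ_s = 360° × (96 − 42)/243.80 = 79.737°.
sin δ = sin 38.20° × sin 79.737° = 0.60851, so δ = +37.482°.
cos H₀ = −tan(+20.3°) tan(+37.482°) = -0.2837, H₀ = 1.8584 rad.
Bracket: H₀ sin φ sin δ + cos φ cos δ sin H₀ = 1.8584×0.34694×0.60851 + 0.93789×0.79354×0.95892 = 0.392339 + 0.713679 = 1.106018.
Q̄ = (S₀/π) × [bracket] = (1577/π) × 1.106018 = 555.19 W/m².
Ratio Q̄_A / Q̄_B = 426.48 / 555.19 = 0.7682.

Q̄_A / Q̄_B ≈ 0.768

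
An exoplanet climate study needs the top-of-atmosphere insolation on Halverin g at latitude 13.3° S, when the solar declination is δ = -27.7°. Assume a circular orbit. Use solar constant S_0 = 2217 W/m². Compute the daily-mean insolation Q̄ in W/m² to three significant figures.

Q̄ ≈ 731 W/m²

cos h₀ = −tan(-13.3°) tan(-27.700°) = -0.1241, h₀ = 1.6952 rad.
Bracket: h₀ sin ϕ sin δ + cos ϕ cos δ sin h₀ = 1.6952×-0.23005×-0.46484 + 0.97318×0.88539×0.99227 = 0.181279 + 0.854983 = 1.036262.
Q̄ = (S_0/π) × [bracket] = (2217/π) × 1.036262 = 731.3 W/m².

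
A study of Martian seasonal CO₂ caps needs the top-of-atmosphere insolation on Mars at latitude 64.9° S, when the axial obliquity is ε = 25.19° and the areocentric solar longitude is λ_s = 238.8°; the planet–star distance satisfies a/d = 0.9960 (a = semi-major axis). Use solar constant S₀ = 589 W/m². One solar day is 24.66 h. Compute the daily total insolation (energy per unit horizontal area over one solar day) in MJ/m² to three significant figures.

sin δ = sin 25.19° × sin 238.8° = -0.36406, so δ = -21.350°.
cos H₀ = −tan(-64.9°) tan(-21.350°) = -0.8345, H₀ = 2.5579 rad.
Bracket: H₀ sin φ sin δ + cos φ cos δ sin H₀ = 2.5579×-0.90557×-0.36406 + 0.42420×0.93137×0.55108 = 0.843293 + 0.217725 = 1.061018.
Inverse-square distance factor (a/d)² = 0.9960² = 0.992016.
Q̄ = (S₀/π) × 0.992016 × [bracket] = (589/π) × 0.992016 × 1.061018 = 197.34 W/m².
Daily total = Q̄ × 24.66 h × 3600 s/h = 197.34 × 24.66 × 3600 / 10⁶ = 17.52 MJ/m².

17.5 MJ/m²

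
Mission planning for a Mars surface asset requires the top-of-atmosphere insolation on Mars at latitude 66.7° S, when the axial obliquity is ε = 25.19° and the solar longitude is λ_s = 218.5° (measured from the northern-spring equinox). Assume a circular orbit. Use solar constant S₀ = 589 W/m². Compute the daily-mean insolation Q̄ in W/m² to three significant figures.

Q̄ ≈ 158 W/m²

Solar declination: sin δ = sin ε · sin λ_s = sin 25.19° × sin 218.5° = -0.26496, so δ = -15.364°.
cos H₀ = −tan(-66.7°) tan(-15.364°) = -0.6380, H₀ = 2.2627 rad.
Bracket: H₀ sin φ sin δ + cos φ cos δ sin H₀ = 2.2627×-0.91845×-0.26496 + 0.39555×0.96426×0.77002 = 0.550634 + 0.293696 = 0.844330.
Q̄ = (S₀/π) × [bracket] = (589/π) × 0.844330 = 158.3 W/m².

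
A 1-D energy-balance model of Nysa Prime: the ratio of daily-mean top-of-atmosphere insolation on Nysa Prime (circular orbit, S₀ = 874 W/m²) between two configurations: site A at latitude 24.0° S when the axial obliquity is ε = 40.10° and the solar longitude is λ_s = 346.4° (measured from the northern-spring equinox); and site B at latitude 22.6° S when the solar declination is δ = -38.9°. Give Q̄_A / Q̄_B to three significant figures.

Q̄_A / Q̄_B ≈ 0.880

— Configuration A (φ=-24.0°):
Solar declination: sin δ = sin ε · sin λ_s = sin 40.10° × sin 346.4° = -0.15146, so δ = -8.712°.
cos H₀ = −tan(-24.0°) tan(-8.712°) = -0.0682, H₀ = 1.6391 rad.
Bracket: H₀ sin φ sin δ + cos φ cos δ sin H₀ = 1.6391×-0.40674×-0.15146 + 0.91355×0.98846×0.99767 = 0.100976 + 0.900904 = 1.001880.
Q̄ = (S₀/π) × [bracket] = (874/π) × 1.001880 = 278.73 W/m².
— Configuration B (φ=-22.6°):
cos H₀ = −tan(-22.6°) tan(-38.900°) = -0.3359, H₀ = 1.9133 rad.
Bracket: H₀ sin φ sin δ + cos φ cos δ sin H₀ = 1.9133×-0.38430×-0.62796 + 0.92321×0.77824×0.94191 = 0.461727 + 0.676743 = 1.138470.
Q̄ = (S₀/π) × [bracket] = (874/π) × 1.138470 = 316.73 W/m².
Ratio Q̄_A / Q̄_B = 278.73 / 316.73 = 0.8800.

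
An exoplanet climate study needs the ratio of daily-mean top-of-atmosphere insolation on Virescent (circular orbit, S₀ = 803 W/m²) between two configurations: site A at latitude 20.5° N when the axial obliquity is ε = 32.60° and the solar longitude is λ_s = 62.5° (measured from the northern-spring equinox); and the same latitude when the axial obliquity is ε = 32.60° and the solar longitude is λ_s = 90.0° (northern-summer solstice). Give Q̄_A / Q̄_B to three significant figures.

— Configuration A (φ=+20.5°):
Solar declination: sin δ = sin ε · sin λ_s = sin 32.60° × sin 62.5° = 0.47790, so δ = +28.548°.
cos H₀ = −tan(+20.5°) tan(+28.548°) = -0.2034, H₀ = 1.7756 rad.
Bracket: H₀ sin φ sin δ + cos φ cos δ sin H₀ = 1.7756×0.35021×0.47790 + 0.93667×0.87842×0.97909 = 0.297174 + 0.805585 = 1.102759.
Q̄ = (S₀/π) × [bracket] = (803/π) × 1.102759 = 281.87 W/m².
— Configuration B (φ=+20.5°):
Solar declination: sin δ = sin ε · sin λ_s = sin 32.60° × sin 90.0° = 0.53877, so δ = +32.600°.
cos H₀ = −tan(+20.5°) tan(+32.600°) = -0.2391, H₀ = 1.8122 rad.
Bracket: H₀ sin φ sin δ + cos φ cos δ sin H₀ = 1.8122×0.35021×0.53877 + 0.93667×0.84245×0.97099 = 0.341931 + 0.766206 = 1.108137.
Q̄ = (S₀/π) × [bracket] = (803/π) × 1.108137 = 283.24 W/m².
Ratio Q̄_A / Q̄_B = 281.87 / 283.24 = 0.9952.

Q̄_A / Q̄_B ≈ 0.995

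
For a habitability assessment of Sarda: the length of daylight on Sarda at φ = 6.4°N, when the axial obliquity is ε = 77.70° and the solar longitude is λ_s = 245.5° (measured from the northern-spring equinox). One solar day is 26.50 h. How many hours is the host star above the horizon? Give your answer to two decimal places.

11.40 h

Solar declination: sin δ = sin ε · sin λ_s = sin 77.70° × sin 245.5° = -0.88907, so δ = -62.757°.
cos H₀ = −tan φ · tan δ = −tan(+6.4°) × tan(-62.757°) = 0.2179, so H₀ = 1.3512 rad = 77.42°.
Daylight = 2H₀/(2π) × 26.50 h = (1.3512/π) × 26.50 = 11.40 h.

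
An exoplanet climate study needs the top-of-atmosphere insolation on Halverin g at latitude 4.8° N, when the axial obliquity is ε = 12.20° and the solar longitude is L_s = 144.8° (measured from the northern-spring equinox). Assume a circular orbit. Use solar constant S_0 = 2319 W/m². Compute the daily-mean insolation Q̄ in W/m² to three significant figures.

Solar declination: sin δ = sin ε · sin L_s = sin 12.20° × sin 144.8° = 0.12181, so δ = +6.997°.
cos h₀ = −tan(+4.8°) tan(+6.997°) = -0.0103, h₀ = 1.5811 rad.
Bracket: h₀ sin ϕ sin δ + cos ϕ cos δ sin h₀ = 1.5811×0.08368×0.12181 + 0.99649×0.99255×0.99995 = 0.016116 + 0.989017 = 1.005133.
Q̄ = (S_0/π) × [bracket] = (2319/π) × 1.005133 = 741.9 W/m².

Q̄ ≈ 742 W/m²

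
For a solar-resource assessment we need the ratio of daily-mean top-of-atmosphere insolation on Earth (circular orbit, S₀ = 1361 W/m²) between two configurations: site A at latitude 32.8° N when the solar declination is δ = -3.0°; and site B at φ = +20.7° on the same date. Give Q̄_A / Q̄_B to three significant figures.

Q̄_A / Q̄_B ≈ 0.879

— Configuration A (φ=+32.8°):
cos H₀ = −tan(+32.8°) tan(-3.000°) = 0.0338, H₀ = 1.5370 rad.
Bracket: H₀ sin φ sin δ + cos φ cos δ sin H₀ = 1.5370×0.54171×-0.05234 + 0.84057×0.99863×0.99943 = -0.043579 + 0.838940 = 0.795361.
Q̄ = (S₀/π) × [bracket] = (1361/π) × 0.795361 = 344.57 W/m².
— Configuration B (φ=+20.7°):
cos H₀ = −tan(+20.7°) tan(-3.000°) = 0.0198, H₀ = 1.5510 rad.
Bracket: H₀ sin φ sin δ + cos φ cos δ sin H₀ = 1.5510×0.35347×-0.05234 + 0.93544×0.99863×0.99980 = -0.028694 + 0.933972 = 0.905278.
Q̄ = (S₀/π) × [bracket] = (1361/π) × 0.905278 = 392.18 W/m².
Ratio Q̄_A / Q̄_B = 344.57 / 392.18 = 0.8786.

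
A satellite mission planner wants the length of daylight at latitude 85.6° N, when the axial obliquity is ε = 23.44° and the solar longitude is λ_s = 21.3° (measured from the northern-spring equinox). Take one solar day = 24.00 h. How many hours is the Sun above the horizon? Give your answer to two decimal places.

Solar declination: sin δ = sin ε · sin λ_s = sin 23.44° × sin 21.3° = 0.14450, so δ = +8.308°.
Sunrise equation: cos H₀ = −tan φ · tan δ = -1.8978 ≤ −1, so the Sun never sets (polar day) and H₀ = π.
Daylight = 2H₀/(2π) × 24.00 h = (3.1416/π) × 24.00 = 24.00 h.

24.00 h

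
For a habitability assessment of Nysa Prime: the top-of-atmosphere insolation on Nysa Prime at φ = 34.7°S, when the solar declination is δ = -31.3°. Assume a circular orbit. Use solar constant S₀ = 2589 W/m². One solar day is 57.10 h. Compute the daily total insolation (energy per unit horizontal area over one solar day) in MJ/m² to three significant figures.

cos H₀ = −tan(-34.7°) tan(-31.300°) = -0.4210, H₀ = 2.0054 rad.
Bracket: H₀ sin φ sin δ + cos φ cos δ sin H₀ = 2.0054×-0.56928×-0.51952 + 0.82214×0.85446×0.90706 = 0.593102 + 0.637197 = 1.230299.
Q̄ = (S₀/π) × [bracket] = (2589/π) × 1.230299 = 1013.9 W/m².
Daily total = Q̄ × 57.10 h × 3600 s/h = 1013.9 × 57.10 × 3600 / 10⁶ = 208.4 MJ/m².

208 MJ/m²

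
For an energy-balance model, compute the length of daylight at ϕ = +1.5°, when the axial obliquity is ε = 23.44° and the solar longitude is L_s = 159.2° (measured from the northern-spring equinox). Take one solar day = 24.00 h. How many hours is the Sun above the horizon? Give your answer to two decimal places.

Solar declination: sin δ = sin ε · sin L_s = sin 23.44° × sin 159.2° = 0.14126, so δ = +8.121°.
cos h₀ = −tan ϕ · tan δ = −tan(+1.5°) × tan(+8.121°) = -0.0037, so h₀ = 1.5745 rad = 90.21°.
Daylight = 2h₀/(2π) × 24.00 h = (1.5745/π) × 24.00 = 12.03 h.

12.03 h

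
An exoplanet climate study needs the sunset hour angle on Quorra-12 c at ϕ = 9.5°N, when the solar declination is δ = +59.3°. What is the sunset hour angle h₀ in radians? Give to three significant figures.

h₀ = 1.86 rad

cos h₀ = −tan ϕ · tan δ = −tan(+9.5°) × tan(+59.300°) = -0.2818, so h₀ = 1.8565 rad = 106.37°.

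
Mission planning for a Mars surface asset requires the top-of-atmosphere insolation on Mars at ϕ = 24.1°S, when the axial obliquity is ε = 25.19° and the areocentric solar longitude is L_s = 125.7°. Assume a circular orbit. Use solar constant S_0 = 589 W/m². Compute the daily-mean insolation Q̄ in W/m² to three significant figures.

Q̄ ≈ 121 W/m²

sin δ = sin 25.19° × sin 125.7° = 0.34564, so δ = +20.221°.
cos h₀ = −tan(-24.1°) tan(+20.221°) = 0.1648, h₀ = 1.4053 rad.
Bracket: h₀ sin ϕ sin δ + cos ϕ cos δ sin h₀ = 1.4053×-0.40833×0.34564 + 0.91283×0.93837×0.98633 = -0.198337 + 0.844863 = 0.646526.
Q̄ = (S_0/π) × [bracket] = (589/π) × 0.646526 = 121.2 W/m².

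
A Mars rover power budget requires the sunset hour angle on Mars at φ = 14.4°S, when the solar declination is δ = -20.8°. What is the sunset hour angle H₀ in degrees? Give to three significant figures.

cos H₀ = −tan φ · tan δ = −tan(-14.4°) × tan(-20.800°) = -0.0975, so H₀ = 1.6685 rad = 95.60°.

H₀ = 95.6°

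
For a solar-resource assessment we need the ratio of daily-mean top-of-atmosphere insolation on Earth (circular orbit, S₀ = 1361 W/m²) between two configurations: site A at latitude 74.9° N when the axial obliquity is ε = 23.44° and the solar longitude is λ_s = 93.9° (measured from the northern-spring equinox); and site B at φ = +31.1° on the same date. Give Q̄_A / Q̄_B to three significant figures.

Q̄_A / Q̄_B ≈ 1.06

— Configuration A (φ=+74.9°):
Solar declination: sin δ = sin ε · sin λ_s = sin 23.44° × sin 93.9° = 0.39687, so δ = +23.382°.
cos H₀ = −tan(+74.9°) tan(+23.382°) = -1.6025 ≤ −1 ⇒ polar day, H₀ = π.
Bracket: H₀ sin φ sin δ + cos φ cos δ sin H₀ = 3.1416×0.96547×0.39687 + 0.26050×0.91788×0.00000 = 1.203755 + 0.000000 = 1.203755.
Q̄ = (S₀/π) × [bracket] = (1361/π) × 1.203755 = 521.49 W/m².
— Configuration B (φ=+31.1°):
cos H₀ = −tan(+31.1°) tan(+23.382°) = -0.2608, H₀ = 1.8347 rad.
Bracket: H₀ sin φ sin δ + cos φ cos δ sin H₀ = 1.8347×0.51653×0.39687 + 0.85627×0.91788×0.96539 = 0.376105 + 0.758751 = 1.134856.
Q̄ = (S₀/π) × [bracket] = (1361/π) × 1.134856 = 491.64 W/m².
Ratio Q̄_A / Q̄_B = 521.49 / 491.64 = 1.061.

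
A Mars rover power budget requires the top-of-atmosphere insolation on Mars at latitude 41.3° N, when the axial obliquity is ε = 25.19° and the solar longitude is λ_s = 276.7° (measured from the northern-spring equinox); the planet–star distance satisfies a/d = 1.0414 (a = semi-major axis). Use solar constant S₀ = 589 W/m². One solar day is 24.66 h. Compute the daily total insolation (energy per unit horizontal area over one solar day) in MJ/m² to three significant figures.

Solar declination: sin δ = sin ε · sin λ_s = sin 25.19° × sin 276.7° = -0.42271, so δ = -25.006°.
cos H₀ = −tan(+41.3°) tan(-25.006°) = 0.4098, H₀ = 1.1486 rad.
Bracket: H₀ sin φ sin δ + cos φ cos δ sin H₀ = 1.1486×0.66000×-0.42271 + 0.75126×0.90626×0.91219 = -0.320446 + 0.621053 = 0.300607.
Inverse-square distance factor (a/d)² = 1.0414² = 1.084514.
Q̄ = (S₀/π) × 1.084514 × [bracket] = (589/π) × 1.084514 × 0.300607 = 61.122 W/m².
Daily total = Q̄ × 24.66 h × 3600 s/h = 61.122 × 24.66 × 3600 / 10⁶ = 5.426 MJ/m².

5.43 MJ/m²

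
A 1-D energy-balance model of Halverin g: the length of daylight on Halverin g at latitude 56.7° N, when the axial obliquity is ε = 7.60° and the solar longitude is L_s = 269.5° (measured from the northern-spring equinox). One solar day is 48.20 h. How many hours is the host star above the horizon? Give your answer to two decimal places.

20.96 h

Solar declination: sin δ = sin ε · sin L_s = sin 7.60° × sin 269.5° = -0.13225, so δ = -7.600°.
cos h₀ = −tan ϕ · tan δ = −tan(+56.7°) × tan(-7.600°) = 0.2031, so h₀ = 1.3663 rad = 78.28°.
Daylight = 2h₀/(2π) × 48.20 h = (1.3663/π) × 48.20 = 20.96 h.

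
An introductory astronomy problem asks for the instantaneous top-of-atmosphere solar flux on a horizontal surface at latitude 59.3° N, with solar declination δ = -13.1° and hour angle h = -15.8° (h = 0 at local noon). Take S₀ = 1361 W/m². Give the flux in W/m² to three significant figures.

386 W/m²

cos θ_z = sin φ sin δ + cos φ cos δ cos h = -0.194887 + 0.478469 = 0.283582.
Flux = S₀ · cos θ_z = 1361 × 0.283582 = 386.0 W/m².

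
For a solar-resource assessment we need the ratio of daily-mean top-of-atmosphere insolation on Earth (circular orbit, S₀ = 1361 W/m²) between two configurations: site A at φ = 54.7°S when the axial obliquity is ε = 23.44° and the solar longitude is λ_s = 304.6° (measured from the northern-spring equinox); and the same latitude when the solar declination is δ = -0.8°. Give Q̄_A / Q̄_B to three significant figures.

Q̄_A / Q̄_B ≈ 1.73

— Configuration A (φ=-54.7°):
Solar declination: sin δ = sin ε · sin λ_s = sin 23.44° × sin 304.6° = -0.32743, so δ = -19.113°.
cos H₀ = −tan(-54.7°) tan(-19.113°) = -0.4894, H₀ = 2.0822 rad.
Bracket: H₀ sin φ sin δ + cos φ cos δ sin H₀ = 2.0822×-0.81614×-0.32743 + 0.57786×0.94487×0.87204 = 0.556424 + 0.476136 = 1.032560.
Q̄ = (S₀/π) × [bracket] = (1361/π) × 1.032560 = 447.33 W/m².
— Configuration B (φ=-54.7°):
cos H₀ = −tan(-54.7°) tan(-0.800°) = -0.0197, H₀ = 1.5905 rad.
Bracket: H₀ sin φ sin δ + cos φ cos δ sin H₀ = 1.5905×-0.81614×-0.01396 + 0.57786×0.99990×0.99981 = 0.018121 + 0.577692 = 0.595813.
Q̄ = (S₀/π) × [bracket] = (1361/π) × 0.595813 = 258.12 W/m².
Ratio Q̄_A / Q̄_B = 447.33 / 258.12 = 1.733.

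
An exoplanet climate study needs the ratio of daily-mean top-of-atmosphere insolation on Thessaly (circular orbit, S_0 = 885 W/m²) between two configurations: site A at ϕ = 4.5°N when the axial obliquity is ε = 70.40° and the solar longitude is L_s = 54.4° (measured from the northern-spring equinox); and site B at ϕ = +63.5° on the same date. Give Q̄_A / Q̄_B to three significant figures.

— Configuration A (ϕ=+4.5°):
Solar declination: sin δ = sin ε · sin L_s = sin 70.40° × sin 54.4° = 0.76599, so δ = +49.995°.
cos h₀ = −tan(+4.5°) tan(+49.995°) = -0.0938, h₀ = 1.6647 rad.
Bracket: h₀ sin ϕ sin δ + cos ϕ cos δ sin h₀ = 1.6647×0.07846×0.76599 + 0.99692×0.64286×0.99559 = 0.100048 + 0.638054 = 0.738102.
Q̄ = (S_0/π) × [bracket] = (885/π) × 0.738102 = 207.93 W/m².
— Configuration B (ϕ=+63.5°):
cos h₀ = −tan(+63.5°) tan(+49.995°) = -2.3899 ≤ −1 ⇒ polar day, h₀ = π.
Bracket: h₀ sin ϕ sin δ + cos ϕ cos δ sin h₀ = 3.1416×0.89493×0.76599 + 0.44620×0.64286×0.00000 = 2.153590 + 0.000000 = 2.153590.
Q̄ = (S_0/π) × [bracket] = (885/π) × 2.153590 = 606.68 W/m².
Ratio Q̄_A / Q̄_B = 207.93 / 606.68 = 0.3427.

Q̄_A / Q̄_B ≈ 0.343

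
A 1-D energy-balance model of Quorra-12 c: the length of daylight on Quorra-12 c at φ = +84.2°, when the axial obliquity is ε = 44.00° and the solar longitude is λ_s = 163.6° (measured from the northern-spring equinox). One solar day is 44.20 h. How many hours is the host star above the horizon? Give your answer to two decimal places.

Solar declination: sin δ = sin ε · sin λ_s = sin 44.00° × sin 163.6° = 0.19613, so δ = +11.311°.
Sunrise equation: cos H₀ = −tan φ · tan δ = -1.9691 ≤ −1, so the host star never sets (polar day) and H₀ = π.
Daylight = 2H₀/(2π) × 44.20 h = (3.1416/π) × 44.20 = 44.20 h.

44.20 h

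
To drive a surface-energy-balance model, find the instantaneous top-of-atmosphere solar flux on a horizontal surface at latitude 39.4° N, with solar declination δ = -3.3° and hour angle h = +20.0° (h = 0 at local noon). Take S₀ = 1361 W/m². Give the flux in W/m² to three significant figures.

cos θ_z = sin φ sin δ + cos φ cos δ cos h = -0.036538 + 0.724928 = 0.688390.
Flux = S₀ · cos θ_z = 1361 × 0.688390 = 936.9 W/m².

937 W/m²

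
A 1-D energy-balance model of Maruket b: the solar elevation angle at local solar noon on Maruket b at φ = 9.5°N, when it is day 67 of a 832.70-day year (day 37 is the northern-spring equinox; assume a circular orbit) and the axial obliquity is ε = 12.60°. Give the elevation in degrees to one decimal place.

Solar longitude: λ_s = 360° × (67 − 37)/832.70 = 12.970°.
sin δ = sin 12.60° × sin 12.970° = 0.04896, so δ = +2.806°.
At local noon the hour angle is zero, so the zenith angle equals |φ − δ| = |+9.5° − (+2.806°)| = 6.694°.
Elevation = 90° − 6.694° = 83.3°.

83.3°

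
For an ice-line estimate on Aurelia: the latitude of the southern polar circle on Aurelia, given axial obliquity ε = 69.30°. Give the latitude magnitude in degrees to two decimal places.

20.70°

The polar circle is the lowest latitude that experiences at least one full rotation of continuous darkness at the northern-summer solstice; it lies at |φ| = 90° − ε = 90° − 69.30° = 20.70°.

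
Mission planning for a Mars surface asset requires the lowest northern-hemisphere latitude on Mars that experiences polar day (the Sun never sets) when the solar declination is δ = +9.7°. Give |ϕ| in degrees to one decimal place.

Polar day requires cos h₀ = −tan ϕ tan δ ≤ −1, i.e. tan ϕ tan δ ≥ 1.
The boundary is |tan ϕ| · |tan δ| = 1, so |ϕ| = 90° − |δ| = 90° − 9.7° = 80.3° in the northern hemisphere.

|ϕ| = 80.3°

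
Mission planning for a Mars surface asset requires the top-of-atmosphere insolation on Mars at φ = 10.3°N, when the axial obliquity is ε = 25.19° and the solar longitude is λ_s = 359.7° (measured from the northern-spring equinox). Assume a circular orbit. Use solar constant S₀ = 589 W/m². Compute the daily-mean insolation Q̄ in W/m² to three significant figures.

Q̄ ≈ 184 W/m²

Solar declination: sin δ = sin ε · sin λ_s = sin 25.19° × sin 359.7° = -0.00223, so δ = -0.128°.
cos H₀ = −tan(+10.3°) tan(-0.128°) = 0.0004, H₀ = 1.5704 rad.
Bracket: H₀ sin φ sin δ + cos φ cos δ sin H₀ = 1.5704×0.17880×-0.00223 + 0.98389×1.00000×1.00000 = -0.000626 + 0.983890 = 0.983264.
Q̄ = (S₀/π) × [bracket] = (589/π) × 0.983264 = 184.3 W/m².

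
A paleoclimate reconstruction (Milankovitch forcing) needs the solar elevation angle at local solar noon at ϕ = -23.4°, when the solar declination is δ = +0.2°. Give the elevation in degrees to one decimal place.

66.4°

At local noon the hour angle is zero, so the zenith angle equals |ϕ − δ| = |-23.4° − (+0.200°)| = 23.600°.
Elevation = 90° − 23.600° = 66.4°.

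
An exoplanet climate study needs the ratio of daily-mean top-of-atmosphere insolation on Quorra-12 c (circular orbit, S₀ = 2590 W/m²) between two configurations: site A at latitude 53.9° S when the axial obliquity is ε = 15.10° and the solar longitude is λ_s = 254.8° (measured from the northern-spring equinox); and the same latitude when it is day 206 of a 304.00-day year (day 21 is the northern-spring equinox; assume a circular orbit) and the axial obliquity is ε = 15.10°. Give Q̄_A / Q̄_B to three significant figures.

Q̄_A / Q̄_B ≈ 1.15

— Configuration A (φ=-53.9°):
Solar declination: sin δ = sin ε · sin λ_s = sin 15.10° × sin 254.8° = -0.25139, so δ = -14.560°.
cos H₀ = −tan(-53.9°) tan(-14.560°) = -0.3562, H₀ = 1.9350 rad.
Bracket: H₀ sin φ sin δ + cos φ cos δ sin H₀ = 1.9350×-0.80799×-0.25139 + 0.58920×0.96789×0.93442 = 0.393038 + 0.532882 = 0.925920.
Q̄ = (S₀/π) × [bracket] = (2590/π) × 0.925920 = 763.35 W/m².
— Configuration B (φ=-53.9°):
Solar longitude: λ_s = 360° × (206 − 21)/304.00 = 219.079°.
sin δ = sin 15.10° × sin 219.079° = -0.16422, so δ = -9.452°.
cos H₀ = −tan(-53.9°) tan(-9.452°) = -0.2283, H₀ = 1.8011 rad.
Bracket: H₀ sin φ sin δ + cos φ cos δ sin H₀ = 1.8011×-0.80799×-0.16422 + 0.58920×0.98642×0.97359 = 0.238985 + 0.565849 = 0.804834.
Q̄ = (S₀/π) × [bracket] = (2590/π) × 0.804834 = 663.52 W/m².
Ratio Q̄_A / Q̄_B = 763.35 / 663.52 = 1.150.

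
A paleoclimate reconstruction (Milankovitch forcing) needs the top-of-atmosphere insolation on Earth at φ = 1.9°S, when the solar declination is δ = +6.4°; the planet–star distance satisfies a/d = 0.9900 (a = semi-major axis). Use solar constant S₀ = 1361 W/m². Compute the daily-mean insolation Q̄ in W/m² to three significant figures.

cos H₀ = −tan(-1.9°) tan(+6.400°) = 0.0037, H₀ = 1.5671 rad.
Bracket: H₀ sin φ sin δ + cos φ cos δ sin H₀ = 1.5671×-0.03316×0.11147 + 0.99945×0.99377×0.99999 = -0.005793 + 0.993213 = 0.987420.
Inverse-square distance factor (a/d)² = 0.9900² = 0.980100.
Q̄ = (S₀/π) × 0.980100 × [bracket] = (1361/π) × 0.980100 × 0.987420 = 419.3 W/m².

Q̄ ≈ 419 W/m²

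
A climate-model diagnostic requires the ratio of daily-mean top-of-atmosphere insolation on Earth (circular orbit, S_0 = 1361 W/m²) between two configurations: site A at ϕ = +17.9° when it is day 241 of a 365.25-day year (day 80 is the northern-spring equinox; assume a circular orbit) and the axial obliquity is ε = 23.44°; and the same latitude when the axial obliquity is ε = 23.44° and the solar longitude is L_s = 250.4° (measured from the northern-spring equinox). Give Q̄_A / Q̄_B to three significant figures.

— Configuration A (ϕ=+17.9°):
Solar longitude: L_s = 360° × (241 − 80)/365.25 = 158.686°.
sin δ = sin 23.44° × sin 158.686° = 0.14459, so δ = +8.313°.
cos h₀ = −tan(+17.9°) tan(+8.313°) = -0.0472, h₀ = 1.6180 rad.
Bracket: h₀ sin ϕ sin δ + cos ϕ cos δ sin h₀ = 1.6180×0.30736×0.14459 + 0.95159×0.98949×0.99889 = 0.071906 + 0.940544 = 1.012450.
Q̄ = (S_0/π) × [bracket] = (1361/π) × 1.012450 = 438.61 W/m².
— Configuration B (ϕ=+17.9°):
Solar declination: sin δ = sin ε · sin L_s = sin 23.44° × sin 250.4° = -0.37474, so δ = -22.008°.
cos h₀ = −tan(+17.9°) tan(-22.008°) = 0.1306, h₀ = 1.4399 rad.
Bracket: h₀ sin ϕ sin δ + cos ϕ cos δ sin h₀ = 1.4399×0.30736×-0.37474 + 0.95159×0.92713×0.99144 = -0.165848 + 0.874696 = 0.708848.
Q̄ = (S_0/π) × [bracket] = (1361/π) × 0.708848 = 307.09 W/m².
Ratio Q̄_A / Q̄_B = 438.61 / 307.09 = 1.428.

Q̄_A / Q̄_B ≈ 1.43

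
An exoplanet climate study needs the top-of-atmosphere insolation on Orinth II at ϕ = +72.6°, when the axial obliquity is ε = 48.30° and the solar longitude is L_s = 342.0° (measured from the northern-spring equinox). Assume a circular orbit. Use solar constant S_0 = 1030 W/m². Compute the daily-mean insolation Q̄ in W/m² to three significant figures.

Solar declination: sin δ = sin ε · sin L_s = sin 48.30° × sin 342.0° = -0.23072, so δ = -13.340°.
cos h₀ = −tan(+72.6°) tan(-13.340°) = 0.7567, h₀ = 0.7126 rad.
Bracket: h₀ sin ϕ sin δ + cos ϕ cos δ sin h₀ = 0.7126×0.95424×-0.23072 + 0.29904×0.97302×0.65381 = -0.156888 + 0.190240 = 0.033352.
Q̄ = (S_0/π) × [bracket] = (1030/π) × 0.033352 = 10.93 W/m².

Q̄ ≈ 10.9 W/m²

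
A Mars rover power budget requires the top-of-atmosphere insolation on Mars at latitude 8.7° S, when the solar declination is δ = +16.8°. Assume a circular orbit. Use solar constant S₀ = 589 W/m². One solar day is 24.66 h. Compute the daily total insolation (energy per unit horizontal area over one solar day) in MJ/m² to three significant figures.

cos H₀ = −tan(-8.7°) tan(+16.800°) = 0.0462, H₀ = 1.5246 rad.
Bracket: H₀ sin φ sin δ + cos φ cos δ sin H₀ = 1.5246×-0.15126×0.28903 + 0.98849×0.95732×0.99893 = -0.066653 + 0.945289 = 0.878636.
Q̄ = (S₀/π) × [bracket] = (589/π) × 0.878636 = 164.73 W/m².
Daily total = Q̄ × 24.66 h × 3600 s/h = 164.73 × 24.66 × 3600 / 10⁶ = 14.62 MJ/m².

14.6 MJ/m²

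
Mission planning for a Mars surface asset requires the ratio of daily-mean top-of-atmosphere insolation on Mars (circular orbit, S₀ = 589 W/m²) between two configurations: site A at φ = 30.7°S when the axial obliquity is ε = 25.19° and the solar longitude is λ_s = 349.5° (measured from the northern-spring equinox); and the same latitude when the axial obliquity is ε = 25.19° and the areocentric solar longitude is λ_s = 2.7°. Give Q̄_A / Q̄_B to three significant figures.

Q̄_A / Q̄_B ≈ 1.09

— Configuration A (φ=-30.7°):
Solar declination: sin δ = sin ε · sin λ_s = sin 25.19° × sin 349.5° = -0.07756, so δ = -4.449°.
cos H₀ = −tan(-30.7°) tan(-4.449°) = -0.0462, H₀ = 1.6170 rad.
Bracket: H₀ sin φ sin δ + cos φ cos δ sin H₀ = 1.6170×-0.51054×-0.07756 + 0.85985×0.99699×0.99893 = 0.064029 + 0.856345 = 0.920374.
Q̄ = (S₀/π) × [bracket] = (589/π) × 0.920374 = 172.56 W/m².
— Configuration B (φ=-30.7°):
sin δ = sin 25.19° × sin 2.7° = 0.02005, so δ = +1.149°.
cos H₀ = −tan(-30.7°) tan(+1.149°) = 0.0119, H₀ = 1.5589 rad.
Bracket: H₀ sin φ sin δ + cos φ cos δ sin H₀ = 1.5589×-0.51054×0.02005 + 0.85985×0.99980×0.99993 = -0.015957 + 0.859618 = 0.843661.
Q̄ = (S₀/π) × [bracket] = (589/π) × 0.843661 = 158.17 W/m².
Ratio Q̄_A / Q̄_B = 172.56 / 158.17 = 1.091.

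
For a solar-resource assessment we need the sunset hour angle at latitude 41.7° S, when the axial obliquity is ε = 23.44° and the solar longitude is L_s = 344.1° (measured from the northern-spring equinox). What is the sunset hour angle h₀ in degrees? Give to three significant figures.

h₀ = 95.6°

Solar declination: sin δ = sin ε · sin L_s = sin 23.44° × sin 344.1° = -0.10898, so δ = -6.256°.
cos h₀ = −tan ϕ · tan δ = −tan(-41.7°) × tan(-6.256°) = -0.0977, so h₀ = 1.6686 rad = 95.61°.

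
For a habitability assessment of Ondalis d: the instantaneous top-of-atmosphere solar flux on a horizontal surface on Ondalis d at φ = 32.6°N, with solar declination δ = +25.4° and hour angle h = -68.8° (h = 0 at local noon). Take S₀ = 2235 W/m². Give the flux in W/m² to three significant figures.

cos θ_z = sin φ sin δ + cos φ cos δ cos h = 0.231098 + 0.275202 = 0.506300.
Flux = S₀ · cos θ_z = 2235 × 0.506300 = 1132 W/m².

1.13e+03 W/m²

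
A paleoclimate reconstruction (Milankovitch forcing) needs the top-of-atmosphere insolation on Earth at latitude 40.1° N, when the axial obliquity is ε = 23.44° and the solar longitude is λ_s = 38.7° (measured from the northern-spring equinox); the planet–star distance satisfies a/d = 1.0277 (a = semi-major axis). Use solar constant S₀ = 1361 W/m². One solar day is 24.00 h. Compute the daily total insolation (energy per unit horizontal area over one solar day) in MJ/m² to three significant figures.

39.9 MJ/m²

Solar declination: sin δ = sin ε · sin λ_s = sin 23.44° × sin 38.7° = 0.24871, so δ = +14.401°.
cos H₀ = −tan(+40.1°) tan(+14.401°) = -0.2162, H₀ = 1.7887 rad.
Bracket: H₀ sin φ sin δ + cos φ cos δ sin H₀ = 1.7887×0.64412×0.24871 + 0.76492×0.96858×0.97634 = 0.286548 + 0.723357 = 1.009905.
Inverse-square distance factor (a/d)² = 1.0277² = 1.056167.
Q̄ = (S₀/π) × 1.056167 × [bracket] = (1361/π) × 1.056167 × 1.009905 = 462.08 W/m².
Daily total = Q̄ × 24.00 h × 3600 s/h = 462.08 × 24.00 × 3600 / 10⁶ = 39.92 MJ/m².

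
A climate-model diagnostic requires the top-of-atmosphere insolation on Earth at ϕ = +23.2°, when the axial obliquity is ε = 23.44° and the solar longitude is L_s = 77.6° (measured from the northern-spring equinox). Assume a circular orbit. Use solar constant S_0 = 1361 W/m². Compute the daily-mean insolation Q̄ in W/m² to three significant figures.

Solar declination: sin δ = sin ε · sin L_s = sin 23.44° × sin 77.6° = 0.38851, so δ = +22.862°.
cos h₀ = −tan(+23.2°) tan(+22.862°) = -0.1807, h₀ = 1.7525 rad.
Bracket: h₀ sin ϕ sin δ + cos ϕ cos δ sin h₀ = 1.7525×0.39394×0.38851 + 0.91914×0.92144×0.98354 = 0.268219 + 0.832992 = 1.101211.
Q̄ = (S_0/π) × [bracket] = (1361/π) × 1.101211 = 477.1 W/m².

Q̄ ≈ 477 W/m²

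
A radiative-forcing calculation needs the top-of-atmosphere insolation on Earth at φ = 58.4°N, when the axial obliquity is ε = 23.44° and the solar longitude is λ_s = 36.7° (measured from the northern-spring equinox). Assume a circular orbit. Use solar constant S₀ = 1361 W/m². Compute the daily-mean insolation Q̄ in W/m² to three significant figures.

Q̄ ≈ 376 W/m²

Solar declination: sin δ = sin ε · sin λ_s = sin 23.44° × sin 36.7° = 0.23773, so δ = +13.753°.
cos H₀ = −tan(+58.4°) tan(+13.753°) = -0.3978, H₀ = 1.9799 rad.
Bracket: H₀ sin φ sin δ + cos φ cos δ sin H₀ = 1.9799×0.85173×0.23773 + 0.52399×0.97133×0.91746 = 0.400894 + 0.466957 = 0.867851.
Q̄ = (S₀/π) × [bracket] = (1361/π) × 0.867851 = 376.0 W/m².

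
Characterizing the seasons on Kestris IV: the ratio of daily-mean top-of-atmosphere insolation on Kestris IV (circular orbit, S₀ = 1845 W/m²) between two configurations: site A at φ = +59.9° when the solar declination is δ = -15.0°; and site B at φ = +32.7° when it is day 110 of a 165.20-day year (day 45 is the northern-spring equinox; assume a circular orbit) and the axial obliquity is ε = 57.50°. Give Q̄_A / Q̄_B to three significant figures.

— Configuration A (φ=+59.9°):
cos H₀ = −tan(+59.9°) tan(-15.000°) = 0.4622, H₀ = 1.0903 rad.
Bracket: H₀ sin φ sin δ + cos φ cos δ sin H₀ = 1.0903×0.86515×-0.25882 + 0.50151×0.96593×0.88676 = -0.244138 + 0.429567 = 0.185429.
Q̄ = (S₀/π) × [bracket] = (1845/π) × 0.185429 = 108.90 W/m².
— Configuration B (φ=+32.7°):
Solar longitude: λ_s = 360° × (110 − 45)/165.20 = 141.646°.
sin δ = sin 57.50° × sin 141.646° = 0.52333, so δ = +31.556°.
cos H₀ = −tan(+32.7°) tan(+31.556°) = -0.3943, H₀ = 1.9761 rad.
Bracket: H₀ sin φ sin δ + cos φ cos δ sin H₀ = 1.9761×0.54024×0.52333 + 0.84151×0.85213×0.91899 = 0.558690 + 0.658986 = 1.217676.
Q̄ = (S₀/π) × [bracket] = (1845/π) × 1.217676 = 715.12 W/m².
Ratio Q̄_A / Q̄_B = 108.90 / 715.12 = 0.1523.

Q̄_A / Q̄_B ≈ 0.152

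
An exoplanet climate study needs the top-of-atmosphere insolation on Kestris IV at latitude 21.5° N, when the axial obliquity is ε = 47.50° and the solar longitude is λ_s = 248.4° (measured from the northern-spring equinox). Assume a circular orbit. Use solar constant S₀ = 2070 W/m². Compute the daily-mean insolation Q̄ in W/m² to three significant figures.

Solar declination: sin δ = sin ε · sin λ_s = sin 47.50° × sin 248.4° = -0.68550, so δ = -43.275°.
cos H₀ = −tan(+21.5°) tan(-43.275°) = 0.3709, H₀ = 1.1908 rad.
Bracket: H₀ sin φ sin δ + cos φ cos δ sin H₀ = 1.1908×0.36650×-0.68550 + 0.93042×0.72807×0.92868 = -0.299172 + 0.629098 = 0.329926.
Q̄ = (S₀/π) × [bracket] = (2070/π) × 0.329926 = 217.4 W/m².

Q̄ ≈ 217 W/m²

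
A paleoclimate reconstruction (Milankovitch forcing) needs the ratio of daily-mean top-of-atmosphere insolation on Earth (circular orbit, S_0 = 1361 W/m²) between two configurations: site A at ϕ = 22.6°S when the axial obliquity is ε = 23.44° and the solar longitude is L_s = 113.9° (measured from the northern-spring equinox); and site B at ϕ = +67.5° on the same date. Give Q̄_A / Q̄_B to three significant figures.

Q̄_A / Q̄_B ≈ 0.615

— Configuration A (ϕ=-22.6°):
Solar declination: sin δ = sin ε · sin L_s = sin 23.44° × sin 113.9° = 0.36368, so δ = +21.326°.
cos h₀ = −tan(-22.6°) tan(+21.326°) = 0.1625, h₀ = 1.4076 rad.
Bracket: h₀ sin ϕ sin δ + cos ϕ cos δ sin h₀ = 1.4076×-0.38430×0.36368 + 0.92321×0.93152×0.98671 = -0.196729 + 0.848559 = 0.651830.
Q̄ = (S_0/π) × [bracket] = (1361/π) × 0.651830 = 282.39 W/m².
— Configuration B (ϕ=+67.5°):
cos h₀ = −tan(+67.5°) tan(+21.326°) = -0.9425, h₀ = 2.8010 rad.
Bracket: h₀ sin ϕ sin δ + cos ϕ cos δ sin h₀ = 2.8010×0.92388×0.36368 + 0.38268×0.93152×0.33409 = 0.941127 + 0.119094 = 1.060221.
Q̄ = (S_0/π) × [bracket] = (1361/π) × 1.060221 = 459.31 W/m².
Ratio Q̄_A / Q̄_B = 282.39 / 459.31 = 0.6148.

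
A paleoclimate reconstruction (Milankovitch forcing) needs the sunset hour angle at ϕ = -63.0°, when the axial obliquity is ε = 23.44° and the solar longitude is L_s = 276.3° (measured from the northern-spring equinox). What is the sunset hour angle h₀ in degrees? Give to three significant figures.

h₀ = 148°

Solar declination: sin δ = sin ε · sin L_s = sin 23.44° × sin 276.3° = -0.39539, so δ = -23.290°.
cos h₀ = −tan ϕ · tan δ = −tan(-63.0°) × tan(-23.290°) = -0.8448, so h₀ = 2.5770 rad = 147.65°.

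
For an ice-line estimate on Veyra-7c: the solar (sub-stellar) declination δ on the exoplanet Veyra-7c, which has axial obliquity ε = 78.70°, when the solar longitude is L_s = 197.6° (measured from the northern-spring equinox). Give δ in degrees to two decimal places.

δ = -17.25°

sin δ = sin ε · sin L_s = sin 78.70° × sin 197.6° = -0.296508.
δ = arcsin(-0.296508) = -17.25°.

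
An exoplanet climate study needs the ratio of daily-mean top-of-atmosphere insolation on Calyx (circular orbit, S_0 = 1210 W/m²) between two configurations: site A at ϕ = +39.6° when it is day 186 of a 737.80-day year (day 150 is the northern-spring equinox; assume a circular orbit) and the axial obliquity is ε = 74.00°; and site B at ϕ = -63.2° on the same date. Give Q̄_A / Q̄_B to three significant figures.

— Configuration A (ϕ=+39.6°):
Solar longitude: L_s = 360° × (186 − 150)/737.80 = 17.566°.
sin δ = sin 74.00° × sin 17.566° = 0.29011, so δ = +16.864°.
cos h₀ = −tan(+39.6°) tan(+16.864°) = -0.2508, h₀ = 1.8243 rad.
Bracket: h₀ sin ϕ sin δ + cos ϕ cos δ sin h₀ = 1.8243×0.63742×0.29011 + 0.77051×0.95699×0.96804 = 0.337353 + 0.713804 = 1.051157.
Q̄ = (S_0/π) × [bracket] = (1210/π) × 1.051157 = 404.86 W/m².
— Configuration B (ϕ=-63.2°):
cos h₀ = −tan(-63.2°) tan(+16.864°) = 0.6001, h₀ = 0.9271 rad.
Bracket: h₀ sin ϕ sin δ + cos ϕ cos δ sin h₀ = 0.9271×-0.89259×0.29011 + 0.45088×0.95699×0.79991 = -0.240072 + 0.345151 = 0.105079.
Q̄ = (S_0/π) × [bracket] = (1210/π) × 0.105079 = 40.472 W/m².
Ratio Q̄_A / Q̄_B = 404.86 / 40.472 = 10.00.

Q̄_A / Q̄_B ≈ 10.0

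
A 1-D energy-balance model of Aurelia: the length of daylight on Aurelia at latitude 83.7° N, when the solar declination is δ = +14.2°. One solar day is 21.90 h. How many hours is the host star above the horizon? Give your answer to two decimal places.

Sunrise equation: cos H₀ = −tan φ · tan δ = -2.2920 ≤ −1, so the host star never sets (polar day) and H₀ = π.
Daylight = 2H₀/(2π) × 21.90 h = (3.1416/π) × 21.90 = 21.90 h.

21.90 h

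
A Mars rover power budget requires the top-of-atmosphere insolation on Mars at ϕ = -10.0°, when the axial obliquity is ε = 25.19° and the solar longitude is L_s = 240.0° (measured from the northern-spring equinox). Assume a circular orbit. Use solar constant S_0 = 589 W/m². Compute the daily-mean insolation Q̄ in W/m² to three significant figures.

Q̄ ≈ 191 W/m²

Solar declination: sin δ = sin ε · sin L_s = sin 25.19° × sin 240.0° = -0.36860, so δ = -21.629°.
cos h₀ = −tan(-10.0°) tan(-21.629°) = -0.0699, h₀ = 1.6408 rad.
Bracket: h₀ sin ϕ sin δ + cos ϕ cos δ sin h₀ = 1.6408×-0.17365×-0.36860 + 0.98481×0.92959×0.99755 = 0.105023 + 0.913227 = 1.018250.
Q̄ = (S_0/π) × [bracket] = (589/π) × 1.018250 = 190.9 W/m².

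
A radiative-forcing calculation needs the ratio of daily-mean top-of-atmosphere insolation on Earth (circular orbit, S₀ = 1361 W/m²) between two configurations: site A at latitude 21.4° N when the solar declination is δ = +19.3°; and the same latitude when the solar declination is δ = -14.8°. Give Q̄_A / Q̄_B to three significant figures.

Q̄_A / Q̄_B ≈ 1.42

— Configuration A (φ=+21.4°):
cos H₀ = −tan(+21.4°) tan(+19.300°) = -0.1372, H₀ = 1.7085 rad.
Bracket: H₀ sin φ sin δ + cos φ cos δ sin H₀ = 1.7085×0.36488×0.33051 + 0.93106×0.94380×0.99054 = 0.206039 + 0.870422 = 1.076461.
Q̄ = (S₀/π) × [bracket] = (1361/π) × 1.076461 = 466.34 W/m².
— Configuration B (φ=+21.4°):
cos H₀ = −tan(+21.4°) tan(-14.800°) = 0.1035, H₀ = 1.4671 rad.
Bracket: H₀ sin φ sin δ + cos φ cos δ sin H₀ = 1.4671×0.36488×-0.25545 + 0.93106×0.96682×0.99462 = -0.136746 + 0.895325 = 0.758579.
Q̄ = (S₀/π) × [bracket] = (1361/π) × 0.758579 = 328.63 W/m².
Ratio Q̄_A / Q̄_B = 466.34 / 328.63 = 1.419.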